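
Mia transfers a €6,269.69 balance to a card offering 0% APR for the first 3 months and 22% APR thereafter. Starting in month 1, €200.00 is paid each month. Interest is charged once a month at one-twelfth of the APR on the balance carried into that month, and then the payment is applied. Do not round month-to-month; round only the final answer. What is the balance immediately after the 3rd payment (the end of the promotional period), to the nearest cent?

€5,669.69

Promo months 1–3 at r₀ = 0%/12 = 0; months 4+ at r₁ = 22%/12 = 0.0183333.
After month 3 (no interest yet): B = €6,269.69 − 3·€200.00 = €5,669.69.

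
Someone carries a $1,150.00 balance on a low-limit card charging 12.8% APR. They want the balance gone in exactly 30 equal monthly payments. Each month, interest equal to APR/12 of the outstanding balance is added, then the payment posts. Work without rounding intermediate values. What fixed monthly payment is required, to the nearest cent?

Monthly rate r = 12.8%/12 = 1.06667% = 0.0106667.
Level-payment amortization: P = B₀·r / (1 − (1+r)^(−n)) = 1150.00·0.0106667 / (1 − 1.01067^(−30)).
Denominator 1 − (1+r)^(−30) = 0.272619368.
P = 12.2667 / 0.272619368 ≈ 45.00.

$45.00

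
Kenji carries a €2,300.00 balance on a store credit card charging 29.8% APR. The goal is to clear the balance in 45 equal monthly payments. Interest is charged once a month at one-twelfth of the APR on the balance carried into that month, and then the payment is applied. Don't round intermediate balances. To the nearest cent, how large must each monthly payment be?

€85.45

Monthly rate r = 29.8%/12 = 2.48333% = 0.0248333.
Level-payment amortization: P = B₀·r / (1 − (1+r)^(−n)) = 2300.00·0.0248333 / (1 − 1.02483^(−45)).
Denominator 1 − (1+r)^(−45) = 0.668407972.
P = 57.1167 / 0.668407972 ≈ 85.45.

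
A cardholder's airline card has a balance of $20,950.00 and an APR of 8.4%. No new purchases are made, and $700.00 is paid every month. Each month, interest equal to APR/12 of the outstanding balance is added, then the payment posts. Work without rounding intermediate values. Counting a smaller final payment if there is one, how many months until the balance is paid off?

34 months

Monthly rate r = 8.4%/12 = 0.7% = 0.007.
Recurrence: B ← B·(1+r) − $700.00.
Month 1: interest $146.65; balance after payment $20,396.65.
Month 2: interest $142.78; balance after payment $19,839.43.
Closed form: n = −ln(1 − rB₀/P)/ln(1+r) = −ln(0.7905)/ln(1.007) ≈ 33.702, so the balance reaches zero during payment 34.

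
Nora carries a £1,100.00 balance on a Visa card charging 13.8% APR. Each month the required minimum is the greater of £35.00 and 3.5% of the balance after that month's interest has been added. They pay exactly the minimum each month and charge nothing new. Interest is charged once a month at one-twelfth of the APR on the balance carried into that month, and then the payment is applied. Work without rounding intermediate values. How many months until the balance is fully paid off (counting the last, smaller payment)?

Monthly rate r = 13.8%/12 = 1.15% = 0.0115.
While 3.5% of the post-interest balance exceeds £35.00, each month B ← (B·(1+r))·(1 − 0.035), i.e. B shrinks by the factor (1+r)·0.965 = 0.9761.
This holds for months 1–5. Entering month 6 the balance is £974.67; 3.5% of the post-interest balance is now below £35.00, so the flat £35.00 minimum applies from here.
From month 6 a fixed £35.00 at rate r clears £974.67 in 34 more payments. Total: 5 + 34 = 39 months.

39 months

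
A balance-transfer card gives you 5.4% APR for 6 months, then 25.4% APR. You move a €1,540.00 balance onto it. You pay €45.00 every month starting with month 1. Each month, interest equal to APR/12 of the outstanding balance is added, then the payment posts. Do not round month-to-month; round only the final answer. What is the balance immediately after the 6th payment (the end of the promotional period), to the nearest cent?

Promo months 1–6 at r₀ = 5.4%/12 = 0.0045; months 7+ at r₁ = 25.4%/12 = 0.0211667.
After month 6: iterate B ← B·(1+r₀) − €45.00 for 6 months → €1,308.99.

€1,308.99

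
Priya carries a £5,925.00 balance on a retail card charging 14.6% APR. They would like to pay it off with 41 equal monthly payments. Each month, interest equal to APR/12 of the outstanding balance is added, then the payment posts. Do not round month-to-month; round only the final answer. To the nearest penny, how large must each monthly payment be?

Monthly rate r = 14.6%/12 = 1.21667% = 0.0121667.
Level-payment amortization: P = B₀·r / (1 − (1+r)^(−n)) = 5925.00·0.0121667 / (1 − 1.01217^(−41)).
Denominator 1 − (1+r)^(−41) = 0.390930658.
P = 72.0875 / 0.390930658 ≈ 184.40.

£184.40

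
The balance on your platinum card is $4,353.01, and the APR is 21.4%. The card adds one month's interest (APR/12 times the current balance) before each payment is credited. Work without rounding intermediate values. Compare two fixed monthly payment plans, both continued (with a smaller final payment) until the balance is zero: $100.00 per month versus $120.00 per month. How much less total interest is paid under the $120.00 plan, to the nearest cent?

$1,404.04

Monthly rate r = 21.4%/12 = 1.78333% = 0.0178333.
At $100.00/mo: n = ⌈−ln(1 − rB₀/P)/ln(1+r)⌉ = 85 payments (last $71.41); total interest = total paid − $4,353.01 = $4,118.40.
At $120.00/mo: 59 payments (last $107.37); total interest $2,714.36.
Interest saved = $4,118.40 − $2,714.36 = $1,404.04.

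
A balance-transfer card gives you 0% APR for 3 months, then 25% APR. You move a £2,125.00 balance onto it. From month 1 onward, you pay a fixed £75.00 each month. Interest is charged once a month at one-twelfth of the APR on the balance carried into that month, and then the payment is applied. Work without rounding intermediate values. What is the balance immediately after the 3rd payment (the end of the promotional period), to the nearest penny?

£1,900.00

Promo months 1–3 at r₀ = 0%/12 = 0; months 4+ at r₁ = 25%/12 = 0.0208333.
After month 3 (no interest yet): B = £2,125.00 − 3·£75.00 = £1,900.00.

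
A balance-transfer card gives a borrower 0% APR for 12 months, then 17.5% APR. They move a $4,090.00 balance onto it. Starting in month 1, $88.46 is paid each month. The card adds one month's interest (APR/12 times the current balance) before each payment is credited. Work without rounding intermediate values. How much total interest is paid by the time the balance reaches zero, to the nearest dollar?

Promo months 1–12 at r₀ = 0%/12 = 0; months 13+ at r₁ = 17.5%/12 = 0.0145833.
After month 12 (no interest yet): B = $4,090.00 − 12·$88.46 = $3,028.48.
Then at r₁ with $88.46/mo: n₂ = −ln(1 − r₁·B/P)/ln(1+r₁) ≈ 47.77 → 48 more payments.
Total paid = 59·$88.46 + $68.66 = $5,287.80; interest = $5,287.80 − $4,090.00 = $1,197.80.

$1,198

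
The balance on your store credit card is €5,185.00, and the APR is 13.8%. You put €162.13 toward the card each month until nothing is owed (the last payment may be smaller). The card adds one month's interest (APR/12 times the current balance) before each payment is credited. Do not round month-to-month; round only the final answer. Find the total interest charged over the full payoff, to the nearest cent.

€1,316.39

Monthly rate r = 13.8%/12 = 1.15% = 0.0115.
Payoff takes n = ⌈−ln(1 − rB₀/P)/ln(1+r)⌉ = ⌈40.099⌉ = 41 payments; the last is €16.19.
Total paid = 40·€162.13 + €16.19 = €6,501.39.
Total interest = total paid − principal = €6,501.39 − €5,185.00 = €1,316.39.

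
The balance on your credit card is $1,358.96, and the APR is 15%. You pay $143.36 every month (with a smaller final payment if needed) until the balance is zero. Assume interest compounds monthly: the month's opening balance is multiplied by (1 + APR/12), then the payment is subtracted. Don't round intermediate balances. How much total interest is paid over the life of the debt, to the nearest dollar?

Monthly rate r = 15%/12 = 1.25% = 0.0125.
Payoff takes n = ⌈−ln(1 − rB₀/P)/ln(1+r)⌉ = ⌈10.153⌉ = 11 payments; the last is $21.99.
Total paid = 10·$143.36 + $21.99 = $1,455.59.
Total interest = total paid − principal = $1,455.59 − $1,358.96 = $96.63.

$97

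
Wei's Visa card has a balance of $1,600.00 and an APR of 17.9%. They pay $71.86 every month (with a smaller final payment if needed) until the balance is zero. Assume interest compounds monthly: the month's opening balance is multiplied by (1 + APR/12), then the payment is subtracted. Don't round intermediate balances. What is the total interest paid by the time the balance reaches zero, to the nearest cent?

$359.16

Monthly rate r = 17.9%/12 = 1.49167% = 0.0149167.
Payoff takes n = ⌈−ln(1 − rB₀/P)/ln(1+r)⌉ = ⌈27.262⌉ = 28 payments; the last is $18.94.
Total paid = 27·$71.86 + $18.94 = $1,959.16.
Total interest = total paid − principal = $1,959.16 − $1,600.00 = $359.16.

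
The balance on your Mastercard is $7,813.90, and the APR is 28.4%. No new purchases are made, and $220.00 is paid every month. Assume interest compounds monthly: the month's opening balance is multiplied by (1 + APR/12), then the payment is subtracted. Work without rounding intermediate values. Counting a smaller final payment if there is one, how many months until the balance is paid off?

79 payments

Monthly rate r = 28.4%/12 = 2.36667% = 0.0236667.
Recurrence: B ← B·(1+r) − $220.00.
Month 1: interest $184.93; balance after payment $7,778.83.
Month 2: interest $184.10; balance after payment $7,742.93.
Closed form: n = −ln(1 − rB₀/P)/ln(1+r) = −ln(0.15941)/ln(1.02367) ≈ 78.503, so the balance reaches zero during payment 79.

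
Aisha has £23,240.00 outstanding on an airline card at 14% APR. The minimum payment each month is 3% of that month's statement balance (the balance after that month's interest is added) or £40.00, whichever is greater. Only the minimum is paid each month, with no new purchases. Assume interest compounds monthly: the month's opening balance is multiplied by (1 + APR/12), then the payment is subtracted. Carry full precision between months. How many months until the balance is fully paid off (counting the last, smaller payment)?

194 months

Monthly rate r = 14%/12 = 1.16667% = 0.0116667.
While 3% of the post-interest balance exceeds £40.00, each month B ← (B·(1+r))·(1 − 0.03), i.e. B shrinks by the factor (1+r)·0.97 = 0.98132.
This holds for months 1–153. Entering month 154 the balance is £1,297.30; 3% of the post-interest balance is now below £40.00, so the flat £40.00 minimum applies from here.
From month 154 a fixed £40.00 at rate r clears £1,297.30 in 41 more payments. Total: 153 + 41 = 194 months.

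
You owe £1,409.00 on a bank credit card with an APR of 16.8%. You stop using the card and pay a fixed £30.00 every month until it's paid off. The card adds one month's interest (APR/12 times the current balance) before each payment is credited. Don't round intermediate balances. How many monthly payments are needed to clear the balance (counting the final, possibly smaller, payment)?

78 months

Monthly rate r = 16.8%/12 = 1.4% = 0.014.
Recurrence: B ← B·(1+r) − £30.00.
Month 1: interest £19.73; balance after payment £1,398.73.
Month 2: interest £19.58; balance after payment £1,388.31.
Closed form: n = −ln(1 − rB₀/P)/ln(1+r) = −ln(0.34247)/ln(1.014) ≈ 77.076, so the balance reaches zero during payment 78.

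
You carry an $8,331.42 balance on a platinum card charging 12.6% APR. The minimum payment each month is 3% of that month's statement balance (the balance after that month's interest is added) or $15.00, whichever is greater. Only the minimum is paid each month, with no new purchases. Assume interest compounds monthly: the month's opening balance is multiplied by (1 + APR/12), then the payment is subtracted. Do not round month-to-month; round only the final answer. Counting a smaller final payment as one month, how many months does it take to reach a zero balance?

182 months

Monthly rate r = 12.6%/12 = 1.05% = 0.0105.
While 3% of the post-interest balance exceeds $15.00, each month B ← (B·(1+r))·(1 − 0.03), i.e. B shrinks by the factor (1+r)·0.97 = 0.98018.
This holds for months 1–142. Entering month 143 the balance is $485.81; 3% of the post-interest balance is now below $15.00, so the flat $15.00 minimum applies from here.
From month 143 a fixed $15.00 at rate r clears $485.81 in 40 more payments. Total: 142 + 40 = 182 months.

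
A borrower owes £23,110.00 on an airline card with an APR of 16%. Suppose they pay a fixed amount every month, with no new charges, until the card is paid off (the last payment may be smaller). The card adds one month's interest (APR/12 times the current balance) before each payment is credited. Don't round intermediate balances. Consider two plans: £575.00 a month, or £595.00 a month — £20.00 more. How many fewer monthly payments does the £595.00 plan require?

2 fewer payments

Monthly rate r = 16%/12 = 1.33333% = 0.0133333.
At £575.00/mo: n = ⌈−ln(1 − rB₀/P)/ln(1+r)⌉ = 58 payments (last £549.02); total interest = total paid − £23,110.00 = £10,214.02.
At £595.00/mo: 56 payments (last £47.75); total interest £9,662.75.
Payments saved = 58 − 56 = 2.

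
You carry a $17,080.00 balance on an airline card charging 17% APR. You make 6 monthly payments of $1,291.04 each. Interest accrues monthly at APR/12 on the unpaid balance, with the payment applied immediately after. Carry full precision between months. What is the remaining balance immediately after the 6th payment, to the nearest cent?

Monthly rate r = 17%/12 = 1.41667% = 0.0141667.
Each month: B ← B·(1+r) − $1,291.04.
Month 1: interest $241.97; balance after payment $16,030.93.
Month 2: interest $227.10; balance after payment $14,966.99.
Month 3: interest $212.03; balance after payment $13,887.98.
Month 4: interest $196.75; balance after payment $12,793.69.
Month 5: interest $181.24; balance after payment $11,683.89.
Month 6: interest $165.52; balance after payment $10,558.38.

$10,558.38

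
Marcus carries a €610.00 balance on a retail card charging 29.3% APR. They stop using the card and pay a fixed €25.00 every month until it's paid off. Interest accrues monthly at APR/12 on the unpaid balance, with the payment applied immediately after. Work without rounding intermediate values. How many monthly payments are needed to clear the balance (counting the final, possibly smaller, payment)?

38 months

Monthly rate r = 29.3%/12 = 2.44167% = 0.0244167.
Recurrence: B ← B·(1+r) − €25.00.
Month 1: interest €14.89; balance after payment €599.89.
Month 2: interest €14.65; balance after payment €589.54.
Closed form: n = −ln(1 − rB₀/P)/ln(1+r) = −ln(0.40423)/ln(1.02442) ≈ 37.547, so the balance reaches zero during payment 38.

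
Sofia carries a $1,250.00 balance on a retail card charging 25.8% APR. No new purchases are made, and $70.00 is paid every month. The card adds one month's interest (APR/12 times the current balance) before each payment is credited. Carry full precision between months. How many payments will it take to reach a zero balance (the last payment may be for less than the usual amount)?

Monthly rate r = 25.8%/12 = 2.15% = 0.0215.
Recurrence: B ← B·(1+r) − $70.00.
Month 1: interest $26.88; balance after payment $1,206.88.
Month 2: interest $25.95; balance after payment $1,162.82.
Closed form: n = −ln(1 − rB₀/P)/ln(1+r) = −ln(0.61607)/ln(1.0215) ≈ 22.771, so the balance reaches zero during payment 23.

23 payments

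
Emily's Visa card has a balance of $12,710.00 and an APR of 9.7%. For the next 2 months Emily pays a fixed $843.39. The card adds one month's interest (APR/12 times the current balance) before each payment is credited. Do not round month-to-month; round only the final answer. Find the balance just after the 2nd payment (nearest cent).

$11,222.71

Monthly rate r = 9.7%/12 = 0.808333% = 0.00808333.
Each month: B ← B·(1+r) − $843.39.
Month 1: interest $102.74; balance after payment $11,969.35.
Month 2: interest $96.75; balance after payment $11,222.71.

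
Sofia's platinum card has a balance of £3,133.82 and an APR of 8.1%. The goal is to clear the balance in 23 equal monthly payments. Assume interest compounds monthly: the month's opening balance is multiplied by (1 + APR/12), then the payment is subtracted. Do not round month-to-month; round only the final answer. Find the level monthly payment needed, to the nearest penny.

£147.56

Monthly rate r = 8.1%/12 = 0.675% = 0.00675.
Level-payment amortization: P = B₀·r / (1 − (1+r)^(−n)) = 3133.82·0.00675 / (1 − 1.00675^(−23)).
Denominator 1 − (1+r)^(−23) = 0.143352169.
P = 21.1533 / 0.143352169 ≈ 147.56.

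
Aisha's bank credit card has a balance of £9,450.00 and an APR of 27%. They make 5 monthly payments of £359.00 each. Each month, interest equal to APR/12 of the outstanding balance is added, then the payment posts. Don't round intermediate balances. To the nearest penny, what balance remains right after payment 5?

£8,684.44

Monthly rate r = 27%/12 = 2.25% = 0.0225.
Each month: B ← B·(1+r) − £359.00.
Month 1: interest £212.62; balance after payment £9,303.62.
Month 2: interest £209.33; balance after payment £9,153.96.
Month 3: interest £205.96; balance after payment £9,000.92.
Month 4: interest £202.52; balance after payment £8,844.44.
Month 5: interest £199.00; balance after payment £8,684.44.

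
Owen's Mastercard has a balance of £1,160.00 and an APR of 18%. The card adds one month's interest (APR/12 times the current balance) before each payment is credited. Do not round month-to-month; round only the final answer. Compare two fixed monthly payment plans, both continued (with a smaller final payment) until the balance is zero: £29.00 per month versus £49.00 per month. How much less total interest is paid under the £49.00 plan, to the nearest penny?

£341.02

Monthly rate r = 18%/12 = 1.5% = 0.015.
At £29.00/mo: n = ⌈−ln(1 − rB₀/P)/ln(1+r)⌉ = 62 payments (last £15.80); total interest = total paid − £1,160.00 = £624.80.
At £49.00/mo: 30 payments (last £22.78); total interest £283.78.
Interest saved = £624.80 − £283.78 = £341.02.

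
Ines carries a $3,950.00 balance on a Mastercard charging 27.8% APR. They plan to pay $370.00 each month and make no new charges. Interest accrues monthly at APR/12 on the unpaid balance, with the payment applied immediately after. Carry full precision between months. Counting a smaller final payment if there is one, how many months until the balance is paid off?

13 months

Monthly rate r = 27.8%/12 = 2.31667% = 0.0231667.
Recurrence: B ← B·(1+r) − $370.00.
Month 1: interest $91.51; balance after payment $3,671.51.
Month 2: interest $85.06; balance after payment $3,386.56.
Closed form: n = −ln(1 − rB₀/P)/ln(1+r) = −ln(0.75268)/ln(1.02317) ≈ 12.405, so the balance reaches zero during payment 13.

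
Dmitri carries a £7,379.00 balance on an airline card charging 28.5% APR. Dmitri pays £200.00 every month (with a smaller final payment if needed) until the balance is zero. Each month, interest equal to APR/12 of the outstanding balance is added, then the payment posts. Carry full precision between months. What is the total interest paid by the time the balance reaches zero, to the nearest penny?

Monthly rate r = 28.5%/12 = 2.375% = 0.02375.
Payoff takes n = ⌈−ln(1 − rB₀/P)/ln(1+r)⌉ = ⌈89.021⌉ = 90 payments; the last is £4.33.
Total paid = 89·£200.00 + £4.33 = £17,804.33.
Total interest = total paid − principal = £17,804.33 − £7,379.00 = £10,425.33.

£10,425.33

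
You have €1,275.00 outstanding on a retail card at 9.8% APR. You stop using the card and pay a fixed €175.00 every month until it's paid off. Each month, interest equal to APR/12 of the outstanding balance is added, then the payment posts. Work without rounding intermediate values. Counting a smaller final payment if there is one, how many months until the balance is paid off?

8 months

Monthly rate r = 9.8%/12 = 0.816667% = 0.00816667.
Recurrence: B ← B·(1+r) − €175.00.
Month 1: interest €10.41; balance after payment €1,110.41.
Month 2: interest €9.07; balance after payment €944.48.
Closed form: n = −ln(1 − rB₀/P)/ln(1+r) = −ln(0.9405)/ln(1.00817) ≈ 7.542, so the balance reaches zero during payment 8.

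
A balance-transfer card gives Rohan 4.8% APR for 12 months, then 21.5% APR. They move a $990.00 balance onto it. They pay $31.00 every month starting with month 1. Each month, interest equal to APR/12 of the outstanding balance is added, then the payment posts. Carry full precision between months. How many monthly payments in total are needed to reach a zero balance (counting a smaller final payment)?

39 months

Promo months 1–12 at r₀ = 4.8%/12 = 0.004; months 13+ at r₁ = 21.5%/12 = 0.0179167.
After month 12: iterate B ← B·(1+r₀) − $31.00 for 12 months → $658.29.
Then at r₁ with $31.00/mo: n₂ = −ln(1 − r₁·B/P)/ln(1+r₁) ≈ 26.96 → 27 more payments.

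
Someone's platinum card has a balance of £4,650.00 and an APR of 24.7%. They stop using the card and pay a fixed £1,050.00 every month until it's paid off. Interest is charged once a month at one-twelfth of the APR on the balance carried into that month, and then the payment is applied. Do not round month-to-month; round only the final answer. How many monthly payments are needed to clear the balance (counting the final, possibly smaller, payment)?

5 payments

Monthly rate r = 24.7%/12 = 2.05833% = 0.0205833.
Recurrence: B ← B·(1+r) − £1,050.00.
Month 1: interest £95.71; balance after payment £3,695.71.
Month 2: interest £76.07; balance after payment £2,721.78.
Month 3: interest £56.02; balance after payment £1,727.81.
Month 4: interest £35.56; balance after payment £713.37.
Month 5: interest £14.68; balance after payment £0.00.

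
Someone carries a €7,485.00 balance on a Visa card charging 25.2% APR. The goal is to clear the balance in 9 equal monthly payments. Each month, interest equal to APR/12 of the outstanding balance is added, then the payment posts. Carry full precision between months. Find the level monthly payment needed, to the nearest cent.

Monthly rate r = 25.2%/12 = 2.1% = 0.021.
Level-payment amortization: P = B₀·r / (1 − (1+r)^(−n)) = 7485.00·0.021 / (1 − 1.021^(−9)).
Denominator 1 − (1+r)^(−9) = 0.170591807.
P = 157.185 / 0.170591807 ≈ 921.41.

€921.41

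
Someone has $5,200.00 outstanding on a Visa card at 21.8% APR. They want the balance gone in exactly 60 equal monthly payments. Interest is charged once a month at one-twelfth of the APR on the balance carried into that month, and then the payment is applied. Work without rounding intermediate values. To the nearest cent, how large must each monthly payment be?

Monthly rate r = 21.8%/12 = 1.81667% = 0.0181667.
Level-payment amortization: P = B₀·r / (1 − (1+r)^(−n)) = 5200.00·0.0181667 / (1 − 1.01817^(−60)).
Denominator 1 − (1+r)^(−60) = 0.660478317.
P = 94.4667 / 0.660478317 ≈ 143.03.

$143.03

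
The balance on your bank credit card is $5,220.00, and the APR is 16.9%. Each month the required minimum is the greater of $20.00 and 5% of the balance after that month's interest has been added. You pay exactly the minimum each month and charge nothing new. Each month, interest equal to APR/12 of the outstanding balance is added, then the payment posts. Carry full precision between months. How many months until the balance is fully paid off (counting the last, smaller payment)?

93 months

Monthly rate r = 16.9%/12 = 1.40833% = 0.0140833.
While 5% of the post-interest balance exceeds $20.00, each month B ← (B·(1+r))·(1 − 0.05), i.e. B shrinks by the factor (1+r)·0.95 = 0.96338.
This holds for months 1–70. Entering month 71 the balance is $383.25; 5% of the post-interest balance is now below $20.00, so the flat $20.00 minimum applies from here.
From month 71 a fixed $20.00 at rate r clears $383.25 in 23 more payments. Total: 70 + 23 = 93 months.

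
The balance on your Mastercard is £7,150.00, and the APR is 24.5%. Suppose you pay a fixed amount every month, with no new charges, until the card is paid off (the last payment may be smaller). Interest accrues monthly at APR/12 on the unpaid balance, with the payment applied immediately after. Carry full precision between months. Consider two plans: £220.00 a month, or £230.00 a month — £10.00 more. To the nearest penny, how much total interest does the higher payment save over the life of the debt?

£397.10

Monthly rate r = 24.5%/12 = 2.04167% = 0.0204167.
At £220.00/mo: n = ⌈−ln(1 − rB₀/P)/ln(1+r)⌉ = 54 payments (last £197.18); total interest = total paid − £7,150.00 = £4,707.18.
At £230.00/mo: 50 payments (last £190.08); total interest £4,310.08.
Interest saved = £4,707.18 − £4,310.08 = £397.10.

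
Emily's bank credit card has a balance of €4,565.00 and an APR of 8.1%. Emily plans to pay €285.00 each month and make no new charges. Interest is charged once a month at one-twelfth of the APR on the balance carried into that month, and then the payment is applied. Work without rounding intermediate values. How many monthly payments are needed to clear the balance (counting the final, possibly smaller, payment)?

18 payments

Monthly rate r = 8.1%/12 = 0.675% = 0.00675.
Recurrence: B ← B·(1+r) − €285.00.
Month 1: interest €30.81; balance after payment €4,310.81.
Month 2: interest €29.10; balance after payment €4,054.91.
Closed form: n = −ln(1 − rB₀/P)/ln(1+r) = −ln(0.89188)/ln(1.00675) ≈ 17.009, so the balance reaches zero during payment 18.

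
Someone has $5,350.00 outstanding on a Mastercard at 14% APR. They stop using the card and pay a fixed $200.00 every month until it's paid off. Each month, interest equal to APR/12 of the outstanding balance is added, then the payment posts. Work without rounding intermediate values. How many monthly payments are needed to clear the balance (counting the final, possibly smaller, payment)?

Monthly rate r = 14%/12 = 1.16667% = 0.0116667.
Recurrence: B ← B·(1+r) − $200.00.
Month 1: interest $62.42; balance after payment $5,212.42.
Month 2: interest $60.81; balance after payment $5,073.23.
Closed form: n = −ln(1 − rB₀/P)/ln(1+r) = −ln(0.68792)/ln(1.01167) ≈ 32.251, so the balance reaches zero during payment 33.

33 payments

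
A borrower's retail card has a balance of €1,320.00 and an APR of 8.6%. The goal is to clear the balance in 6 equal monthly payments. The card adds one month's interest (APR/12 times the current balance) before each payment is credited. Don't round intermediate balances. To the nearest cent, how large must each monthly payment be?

€225.55

Monthly rate r = 8.6%/12 = 0.716667% = 0.00716667.
Level-payment amortization: P = B₀·r / (1 − (1+r)^(−n)) = 1320.00·0.00716667 / (1 − 1.00717^(−6)).
Denominator 1 − (1+r)^(−6) = 0.0419417019.
P = 9.46 / 0.0419417019 ≈ 225.55.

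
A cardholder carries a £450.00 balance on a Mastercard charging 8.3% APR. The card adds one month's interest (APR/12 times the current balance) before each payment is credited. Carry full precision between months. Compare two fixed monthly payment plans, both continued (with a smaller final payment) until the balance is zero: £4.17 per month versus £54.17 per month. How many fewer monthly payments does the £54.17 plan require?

Monthly rate r = 8.3%/12 = 0.691667% = 0.00691667.
At £4.17/mo: n = ⌈−ln(1 − rB₀/P)/ln(1+r)⌉ = 200 payments (last £0.20); total interest = total paid − £450.00 = £380.03.
At £54.17/mo: 9 payments (last £31.73); total interest £15.09.
Payments saved = 200 − 9 = 191.

191 fewer payments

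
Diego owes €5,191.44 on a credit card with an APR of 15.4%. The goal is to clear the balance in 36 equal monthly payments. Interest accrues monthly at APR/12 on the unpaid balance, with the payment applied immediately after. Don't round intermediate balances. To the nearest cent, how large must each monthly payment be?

Monthly rate r = 15.4%/12 = 1.28333% = 0.0128333.
Level-payment amortization: P = B₀·r / (1 − (1+r)^(−n)) = 5191.44·0.0128333 / (1 − 1.01283^(−36)).
Denominator 1 − (1+r)^(−36) = 0.368123061.
P = 66.6235 / 0.368123061 ≈ 180.98.

€180.98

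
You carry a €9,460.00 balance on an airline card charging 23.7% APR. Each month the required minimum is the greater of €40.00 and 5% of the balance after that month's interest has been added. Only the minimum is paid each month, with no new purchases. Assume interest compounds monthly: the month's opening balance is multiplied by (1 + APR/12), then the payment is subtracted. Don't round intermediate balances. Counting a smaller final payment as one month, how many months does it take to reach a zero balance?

104 months

Monthly rate r = 23.7%/12 = 1.975% = 0.01975.
While 5% of the post-interest balance exceeds €40.00, each month B ← (B·(1+r))·(1 − 0.05), i.e. B shrinks by the factor (1+r)·0.95 = 0.96876.
This holds for months 1–79. Entering month 80 the balance is €771.01; 5% of the post-interest balance is now below €40.00, so the flat €40.00 minimum applies from here.
From month 80 a fixed €40.00 at rate r clears €771.01 in 25 more payments. Total: 79 + 25 = 104 months.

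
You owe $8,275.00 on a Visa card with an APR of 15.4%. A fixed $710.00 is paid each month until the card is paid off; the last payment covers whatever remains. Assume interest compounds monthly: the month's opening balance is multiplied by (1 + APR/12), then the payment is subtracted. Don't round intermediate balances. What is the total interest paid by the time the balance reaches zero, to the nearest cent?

$746.76

Monthly rate r = 15.4%/12 = 1.28333% = 0.0128333.
Payoff takes n = ⌈−ln(1 − rB₀/P)/ln(1+r)⌉ = ⌈12.705⌉ = 13 payments; the last is $501.76.
Total paid = 12·$710.00 + $501.76 = $9,021.76.
Total interest = total paid − principal = $9,021.76 − $8,275.00 = $746.76.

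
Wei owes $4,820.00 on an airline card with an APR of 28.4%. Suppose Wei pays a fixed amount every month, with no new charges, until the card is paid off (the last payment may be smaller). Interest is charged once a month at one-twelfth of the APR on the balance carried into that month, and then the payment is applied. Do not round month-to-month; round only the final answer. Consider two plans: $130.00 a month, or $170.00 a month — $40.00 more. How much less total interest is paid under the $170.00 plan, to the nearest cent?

$3,588.41

Monthly rate r = 28.4%/12 = 2.36667% = 0.0236667.
At $130.00/mo: n = ⌈−ln(1 − rB₀/P)/ln(1+r)⌉ = 90 payments (last $98.90); total interest = total paid − $4,820.00 = $6,848.90.
At $170.00/mo: 48 payments (last $90.49); total interest $3,260.49.
Interest saved = $6,848.90 − $3,260.49 = $3,588.41.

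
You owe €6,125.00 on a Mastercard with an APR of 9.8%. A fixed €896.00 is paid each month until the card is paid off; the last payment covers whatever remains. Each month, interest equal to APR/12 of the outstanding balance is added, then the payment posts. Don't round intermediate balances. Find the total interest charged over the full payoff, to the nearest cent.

Monthly rate r = 9.8%/12 = 0.816667% = 0.00816667.
Payoff takes n = ⌈−ln(1 − rB₀/P)/ln(1+r)⌉ = ⌈7.063⌉ = 8 payments; the last is €56.53.
Total paid = 7·€896.00 + €56.53 = €6,328.53.
Total interest = total paid − principal = €6,328.53 − €6,125.00 = €203.53.

€203.53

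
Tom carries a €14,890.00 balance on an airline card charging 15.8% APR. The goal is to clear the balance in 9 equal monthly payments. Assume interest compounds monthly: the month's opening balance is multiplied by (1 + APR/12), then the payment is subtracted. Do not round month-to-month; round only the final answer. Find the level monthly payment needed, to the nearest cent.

Monthly rate r = 15.8%/12 = 1.31667% = 0.0131667.
Level-payment amortization: P = B₀·r / (1 − (1+r)^(−n)) = 14890.00·0.0131667 / (1 − 1.01317^(−9)).
Denominator 1 − (1+r)^(−9) = 0.111060994.
P = 196.052 / 0.111060994 ≈ 1765.26.

€1,765.26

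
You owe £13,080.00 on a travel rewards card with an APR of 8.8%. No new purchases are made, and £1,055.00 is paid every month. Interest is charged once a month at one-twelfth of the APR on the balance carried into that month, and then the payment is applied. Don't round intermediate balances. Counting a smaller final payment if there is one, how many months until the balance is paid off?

14 months

Monthly rate r = 8.8%/12 = 0.733333% = 0.00733333.
Recurrence: B ← B·(1+r) − £1,055.00.
Month 1: interest £95.92; balance after payment £12,120.92.
Month 2: interest £88.89; balance after payment £11,154.81.
Closed form: n = −ln(1 − rB₀/P)/ln(1+r) = −ln(0.90908)/ln(1.00733) ≈ 13.046, so the balance reaches zero during payment 14.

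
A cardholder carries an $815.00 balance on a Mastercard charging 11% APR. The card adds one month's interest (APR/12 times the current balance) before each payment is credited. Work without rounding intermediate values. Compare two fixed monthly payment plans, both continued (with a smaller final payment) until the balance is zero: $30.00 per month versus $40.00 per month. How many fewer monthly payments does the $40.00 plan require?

9 fewer payments

Monthly rate r = 11%/12 = 0.916667% = 0.00916667.
At $30.00/mo: n = ⌈−ln(1 − rB₀/P)/ln(1+r)⌉ = 32 payments (last $11.59); total interest = total paid − $815.00 = $126.59.
At $40.00/mo: 23 payments (last $26.32); total interest $91.32.
Payments saved = 32 − 23 = 9.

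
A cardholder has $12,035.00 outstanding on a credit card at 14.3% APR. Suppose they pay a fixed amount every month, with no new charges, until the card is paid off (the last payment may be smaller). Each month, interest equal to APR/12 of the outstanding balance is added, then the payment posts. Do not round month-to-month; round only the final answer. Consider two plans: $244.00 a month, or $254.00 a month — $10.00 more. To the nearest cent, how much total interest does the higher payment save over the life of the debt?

Monthly rate r = 14.3%/12 = 1.19167% = 0.0119167.
At $244.00/mo: n = ⌈−ln(1 − rB₀/P)/ln(1+r)⌉ = 75 payments (last $197.24); total interest = total paid − $12,035.00 = $6,218.24.
At $254.00/mo: 71 payments (last $50.26); total interest $5,795.26.
Interest saved = $6,218.24 − $5,795.26 = $422.98.

$422.98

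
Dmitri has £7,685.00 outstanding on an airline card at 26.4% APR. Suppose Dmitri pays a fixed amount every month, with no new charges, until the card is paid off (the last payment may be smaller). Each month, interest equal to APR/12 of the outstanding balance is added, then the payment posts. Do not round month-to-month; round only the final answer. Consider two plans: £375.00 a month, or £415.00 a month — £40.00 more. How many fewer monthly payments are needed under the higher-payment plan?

3 fewer payments

Monthly rate r = 26.4%/12 = 2.2% = 0.022.
At £375.00/mo: n = ⌈−ln(1 − rB₀/P)/ln(1+r)⌉ = 28 payments (last £204.86); total interest = total paid − £7,685.00 = £2,644.86.
At £415.00/mo: 25 payments (last £18.42); total interest £2,293.42.
Payments saved = 28 − 25 = 3.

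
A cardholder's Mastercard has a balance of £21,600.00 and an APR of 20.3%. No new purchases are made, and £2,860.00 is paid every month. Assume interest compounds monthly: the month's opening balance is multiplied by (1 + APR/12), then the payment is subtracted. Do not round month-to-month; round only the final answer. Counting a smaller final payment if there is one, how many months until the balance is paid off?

Monthly rate r = 20.3%/12 = 1.69167% = 0.0169167.
Recurrence: B ← B·(1+r) − £2,860.00.
Month 1: interest £365.40; balance after payment £19,105.40.
Month 2: interest £323.20; balance after payment £16,568.60.
Closed form: n = −ln(1 − rB₀/P)/ln(1+r) = −ln(0.87224)/ln(1.01692) ≈ 8.149, so the balance reaches zero during payment 9.

9 months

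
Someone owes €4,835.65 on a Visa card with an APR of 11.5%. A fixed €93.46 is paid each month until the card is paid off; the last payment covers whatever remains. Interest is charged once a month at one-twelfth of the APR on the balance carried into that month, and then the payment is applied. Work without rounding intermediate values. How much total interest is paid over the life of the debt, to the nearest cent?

Monthly rate r = 11.5%/12 = 0.958333% = 0.00958333.
Payoff takes n = ⌈−ln(1 − rB₀/P)/ln(1+r)⌉ = ⌈71.807⌉ = 72 payments; the last is €75.46.
Total paid = 71·€93.46 + €75.46 = €6,711.12.
Total interest = total paid − principal = €6,711.12 − €4,835.65 = €1,875.47.

€1,875.47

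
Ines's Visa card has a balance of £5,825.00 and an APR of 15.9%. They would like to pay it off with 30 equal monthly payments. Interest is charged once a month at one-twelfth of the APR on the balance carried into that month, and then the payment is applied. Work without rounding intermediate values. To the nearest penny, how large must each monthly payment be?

£236.57

Monthly rate r = 15.9%/12 = 1.325% = 0.01325.
Level-payment amortization: P = B₀·r / (1 − (1+r)^(−n)) = 5825.00·0.01325 / (1 − 1.01325^(−30)).
Denominator 1 − (1+r)^(−30) = 0.32624558.
P = 77.1812 / 0.32624558 ≈ 236.57.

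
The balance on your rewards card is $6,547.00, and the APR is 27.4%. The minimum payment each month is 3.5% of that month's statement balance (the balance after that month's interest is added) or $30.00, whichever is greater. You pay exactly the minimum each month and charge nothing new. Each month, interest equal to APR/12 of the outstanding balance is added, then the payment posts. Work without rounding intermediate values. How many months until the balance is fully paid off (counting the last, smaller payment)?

Monthly rate r = 27.4%/12 = 2.28333% = 0.0228333.
While 3.5% of the post-interest balance exceeds $30.00, each month B ← (B·(1+r))·(1 − 0.035), i.e. B shrinks by the factor (1+r)·0.965 = 0.98703.
This holds for months 1–158. Entering month 159 the balance is $832.78; 3.5% of the post-interest balance is now below $30.00, so the flat $30.00 minimum applies from here.
From month 159 a fixed $30.00 at rate r clears $832.78 in 45 more payments. Total: 158 + 45 = 203 months.

203 months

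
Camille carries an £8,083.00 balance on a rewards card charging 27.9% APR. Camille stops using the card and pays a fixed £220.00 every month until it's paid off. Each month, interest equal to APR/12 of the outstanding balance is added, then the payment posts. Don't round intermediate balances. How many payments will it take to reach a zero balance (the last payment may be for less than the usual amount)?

Monthly rate r = 27.9%/12 = 2.325% = 0.02325.
Recurrence: B ← B·(1+r) − £220.00.
Month 1: interest £187.93; balance after payment £8,050.93.
Month 2: interest £187.18; balance after payment £8,018.11.
Closed form: n = −ln(1 − rB₀/P)/ln(1+r) = −ln(0.14577)/ln(1.02325) ≈ 83.785, so the balance reaches zero during payment 84.

84 months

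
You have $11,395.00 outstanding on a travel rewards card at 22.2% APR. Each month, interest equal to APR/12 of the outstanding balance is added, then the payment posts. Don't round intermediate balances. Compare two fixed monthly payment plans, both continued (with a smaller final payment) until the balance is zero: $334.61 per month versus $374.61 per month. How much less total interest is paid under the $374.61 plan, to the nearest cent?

$1,244.47

Monthly rate r = 22.2%/12 = 1.85% = 0.0185.
At $334.61/mo: n = ⌈−ln(1 − rB₀/P)/ln(1+r)⌉ = 55 payments (last $81.00); total interest = total paid − $11,395.00 = $6,754.94.
At $374.61/mo: 46 payments (last $48.02); total interest $5,510.47.
Interest saved = $6,754.94 − $5,510.47 = $1,244.47.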